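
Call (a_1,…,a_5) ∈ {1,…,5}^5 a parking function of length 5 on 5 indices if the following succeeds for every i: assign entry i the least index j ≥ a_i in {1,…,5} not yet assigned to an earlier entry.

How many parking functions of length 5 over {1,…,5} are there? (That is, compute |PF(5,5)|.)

1296

|PF| = (5−5+1)·(5+1)^(5−1) = 1×1296 = 1296 (Konheim–Weiss)
One tuple (4,2,5,1,2) → sorted (1,2,2,4,5): b_i ≤ i ∀i, a PF.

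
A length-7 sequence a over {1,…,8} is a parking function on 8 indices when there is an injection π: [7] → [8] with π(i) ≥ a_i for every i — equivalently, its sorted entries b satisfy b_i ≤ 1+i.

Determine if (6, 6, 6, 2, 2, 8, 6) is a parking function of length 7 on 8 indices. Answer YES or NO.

NO

Sorted: b = (2, 2, 6, 6, 6, 6, 8).
  b_1=2 ≤ 2
  b_2=2 ≤ 3
  b_3=6 > 4
  fails at i=3 ⇒ NO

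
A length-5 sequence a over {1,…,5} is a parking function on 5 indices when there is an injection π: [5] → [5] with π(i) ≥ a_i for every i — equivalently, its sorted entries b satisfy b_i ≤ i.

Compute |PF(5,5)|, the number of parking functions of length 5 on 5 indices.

1296

#PF = 1·6^4 = 1×1296 = 1296 (Pollak)
One tuple (3,2,1,5,2) → sorted (1,2,2,3,5): b_i ≤ i ∀i, a PF.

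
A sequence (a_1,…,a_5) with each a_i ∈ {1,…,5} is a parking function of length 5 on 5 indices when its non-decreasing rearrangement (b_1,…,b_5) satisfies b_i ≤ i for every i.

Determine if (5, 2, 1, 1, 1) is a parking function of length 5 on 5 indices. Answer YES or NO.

Rearranged: b = (1, 1, 1, 2, 5).
  b_1=1 ≤ 1
  b_2=1 ≤ 2
  b_3=1 ≤ 3
  b_4=2 ≤ 4
  b_5=5 ≤ 5
All bounds hold ⇒ YES

YES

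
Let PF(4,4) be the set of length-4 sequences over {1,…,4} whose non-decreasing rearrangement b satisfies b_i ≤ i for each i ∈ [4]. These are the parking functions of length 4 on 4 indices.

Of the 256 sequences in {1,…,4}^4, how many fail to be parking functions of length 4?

131

#PF = 1·5^3 = 1·125 = 125 (Konheim–Weiss)
E.g. (4,2,3,3) → sorted (2,3,3,4): b_1=2>1, not a PF.
So 256 − 125 = 131 fail.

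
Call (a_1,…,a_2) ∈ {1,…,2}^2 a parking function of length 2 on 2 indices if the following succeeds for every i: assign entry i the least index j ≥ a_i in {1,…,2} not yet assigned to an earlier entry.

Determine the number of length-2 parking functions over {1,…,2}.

#PF = 1·3^1 = 1·3 = 3 (Pollak)
One tuple (1,2) → sorted (1,2): b_i ≤ i ∀i, a PF.

3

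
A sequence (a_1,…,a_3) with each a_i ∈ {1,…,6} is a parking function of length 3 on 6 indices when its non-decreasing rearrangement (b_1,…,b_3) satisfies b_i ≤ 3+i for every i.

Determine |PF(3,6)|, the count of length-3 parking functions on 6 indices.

196

#PF = (6+1−3)·(6+1)^{3−1} = 4·49 = 196 (Pollak)
Check (2,3,2) → sorted (2,2,3): b_i ≤ 3+i ∀i, a PF.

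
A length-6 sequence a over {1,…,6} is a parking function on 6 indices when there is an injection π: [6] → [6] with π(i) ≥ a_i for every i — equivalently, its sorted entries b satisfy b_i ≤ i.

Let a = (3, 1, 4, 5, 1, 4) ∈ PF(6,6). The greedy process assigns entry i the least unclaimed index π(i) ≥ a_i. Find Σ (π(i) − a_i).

Σπ(i) = 1+…+6 = 21; Σa = 3+1+4+5+1+4 = 18; disp = 21−18 = 3.

3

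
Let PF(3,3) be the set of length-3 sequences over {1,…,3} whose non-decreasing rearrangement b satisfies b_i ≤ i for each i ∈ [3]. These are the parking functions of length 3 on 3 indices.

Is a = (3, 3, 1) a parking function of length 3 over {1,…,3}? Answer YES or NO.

Order a: b = (1, 3, 3).
  b_1=1 ≤ 1
  b_2=3 > 2
  fails at i=2 ⇒ NO

NO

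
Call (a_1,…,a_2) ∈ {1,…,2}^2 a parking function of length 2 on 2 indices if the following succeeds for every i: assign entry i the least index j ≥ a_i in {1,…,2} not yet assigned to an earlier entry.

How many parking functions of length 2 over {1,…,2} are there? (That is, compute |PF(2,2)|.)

3

|PF| = (2+1−2)·(2+1)^{2−1} = 1×3 = 3
One tuple (1,2) → sorted (1,2): b_i ≤ i ∀i, a PF.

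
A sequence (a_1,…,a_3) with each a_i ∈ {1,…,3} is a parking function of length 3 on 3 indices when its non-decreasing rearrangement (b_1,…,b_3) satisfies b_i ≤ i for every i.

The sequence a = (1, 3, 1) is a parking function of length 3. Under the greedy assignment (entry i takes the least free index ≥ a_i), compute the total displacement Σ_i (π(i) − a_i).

Σπ = 3·4/2 = 6 (π permutes [3]); Σa = 1+3+1 = 5; disp = 6−5 = 1.

1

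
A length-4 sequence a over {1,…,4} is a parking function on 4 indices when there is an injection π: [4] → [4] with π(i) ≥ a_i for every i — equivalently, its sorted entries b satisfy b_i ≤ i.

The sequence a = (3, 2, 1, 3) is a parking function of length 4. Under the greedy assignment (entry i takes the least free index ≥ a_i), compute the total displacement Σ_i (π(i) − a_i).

1

Σπ = 4·5/2 = 10 (π permutes [4]); Σa = 3+2+1+3 = 9; disp = 10−9 = 1.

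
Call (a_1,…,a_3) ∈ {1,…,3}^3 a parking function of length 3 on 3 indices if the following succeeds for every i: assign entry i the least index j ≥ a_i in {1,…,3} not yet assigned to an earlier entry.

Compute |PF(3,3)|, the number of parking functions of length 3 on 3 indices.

#PF = (3+1−3)·(3+1)^{3−1} = 1·16 = 16
E.g. (1,3,2) → sorted (1,2,3): b_i ≤ i ∀i, a PF.

16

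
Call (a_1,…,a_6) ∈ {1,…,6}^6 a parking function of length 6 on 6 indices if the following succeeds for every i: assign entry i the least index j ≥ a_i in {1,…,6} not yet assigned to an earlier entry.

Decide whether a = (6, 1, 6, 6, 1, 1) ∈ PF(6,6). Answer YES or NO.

NO

Sorted: b = (1, 1, 1, 6, 6, 6).
  b_1=1 ≤ 1
  b_2=1 ≤ 2
  b_3=1 ≤ 3
  b_4=6 > 4
  fails at i=4 ⇒ NO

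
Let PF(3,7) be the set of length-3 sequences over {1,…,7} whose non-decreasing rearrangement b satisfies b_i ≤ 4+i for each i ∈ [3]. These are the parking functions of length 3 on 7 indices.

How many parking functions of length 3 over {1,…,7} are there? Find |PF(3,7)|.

|PF(3,7)| = (8−3)·8^(3−1) = 5 · 64 = 320 (Pollak)
E.g. (5,1,7) → sorted (1,5,7): b_i ≤ 4+i ∀i, a PF.

320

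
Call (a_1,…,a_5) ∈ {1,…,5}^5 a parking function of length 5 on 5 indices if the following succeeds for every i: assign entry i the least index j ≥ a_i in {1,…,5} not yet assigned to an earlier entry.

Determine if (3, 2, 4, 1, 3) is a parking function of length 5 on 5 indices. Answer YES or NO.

Order a: b = (1, 2, 3, 3, 4).
  b_1=1 ≤ 1
  b_2=2 ≤ 2
  b_3=3 ≤ 3
  b_4=3 ≤ 4
  b_5=4 ≤ 5
All bounds hold ⇒ YES

YES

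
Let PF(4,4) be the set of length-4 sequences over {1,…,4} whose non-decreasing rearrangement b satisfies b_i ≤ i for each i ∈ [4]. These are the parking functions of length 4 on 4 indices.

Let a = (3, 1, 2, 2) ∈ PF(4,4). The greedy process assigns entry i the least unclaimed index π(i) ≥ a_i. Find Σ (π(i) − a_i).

2

Σπ = 10 ({1..4} each once); Σa = 3+1+2+2 = 8; disp = 10−8 = 2.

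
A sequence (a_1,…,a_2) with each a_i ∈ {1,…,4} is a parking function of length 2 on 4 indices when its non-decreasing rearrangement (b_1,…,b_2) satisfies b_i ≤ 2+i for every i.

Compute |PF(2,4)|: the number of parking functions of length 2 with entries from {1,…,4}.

|PF(2,4)| = (4+1−2)·(4+1)^{2−1} = 3 · 5 = 15 (Konheim–Weiss)
One tuple (1,3) → sorted (1,3): b_i ≤ 2+i ∀i, a PF.

15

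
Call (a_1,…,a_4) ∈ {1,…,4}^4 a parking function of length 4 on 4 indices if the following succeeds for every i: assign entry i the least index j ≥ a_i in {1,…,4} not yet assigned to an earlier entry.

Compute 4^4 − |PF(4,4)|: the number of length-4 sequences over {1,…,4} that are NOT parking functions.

131

|PF| = 1·5^3 = 1·125 = 125 (Konheim–Weiss)
Example (3,3,4,4) → sorted (3,3,4,4): b_1=3>1, not a PF.
Total 256; non-PF = 256−125 = 131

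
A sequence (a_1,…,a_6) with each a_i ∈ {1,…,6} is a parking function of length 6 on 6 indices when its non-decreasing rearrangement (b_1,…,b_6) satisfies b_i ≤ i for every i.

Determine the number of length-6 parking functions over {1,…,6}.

|PF| = (6+1−6)·(6+1)^{6−1} = 1×16807 = 16807 (Konheim–Weiss)
Check (1,1,3,5,1,4) → sorted (1,1,1,3,4,5): b_i ≤ i ∀i, a PF.

16807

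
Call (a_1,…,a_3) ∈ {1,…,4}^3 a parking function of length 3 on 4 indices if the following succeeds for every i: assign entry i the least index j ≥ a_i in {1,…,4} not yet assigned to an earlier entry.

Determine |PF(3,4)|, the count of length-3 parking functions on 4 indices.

50

|PF| = (4+1−3)·(4+1)^{3−1} = 2·25 = 50 [KW]
Check (3,1,2) → sorted (1,2,3): b_i ≤ 1+i ∀i, a PF.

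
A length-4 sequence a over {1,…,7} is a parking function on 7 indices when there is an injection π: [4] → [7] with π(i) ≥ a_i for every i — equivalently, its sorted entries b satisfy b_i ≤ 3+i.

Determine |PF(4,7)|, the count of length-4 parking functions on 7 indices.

2048

|PF| = (8−4)·8^(4−1) = 4 · 512 = 2048
E.g. (3,3,7,1) → sorted (1,3,3,7): b_i ≤ 3+i ∀i, a PF.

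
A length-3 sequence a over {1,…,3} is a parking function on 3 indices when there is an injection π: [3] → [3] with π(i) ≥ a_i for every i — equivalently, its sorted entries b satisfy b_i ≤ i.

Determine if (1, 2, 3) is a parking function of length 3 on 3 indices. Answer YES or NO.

YES

Sorted: b = (1, 2, 3).
  b_1=1 ≤ 1
  b_2=2 ≤ 2
  b_3=3 ≤ 3
All bounds hold ⇒ YES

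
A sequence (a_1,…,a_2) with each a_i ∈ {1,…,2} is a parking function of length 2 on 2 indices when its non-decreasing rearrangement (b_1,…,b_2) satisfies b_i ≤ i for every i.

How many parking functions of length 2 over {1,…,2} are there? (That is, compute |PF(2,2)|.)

3

#PF = (2−2+1)·(2+1)^(2−1) = 1·3 = 3
Example (1,2) → sorted (1,2): b_i ≤ i ∀i, a PF.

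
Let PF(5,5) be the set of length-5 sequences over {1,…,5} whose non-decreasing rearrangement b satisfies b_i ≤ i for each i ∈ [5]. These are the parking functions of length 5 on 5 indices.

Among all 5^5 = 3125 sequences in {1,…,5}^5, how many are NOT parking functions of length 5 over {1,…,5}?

|PF(5,5)| = 1·6^4 = 1 · 1296 = 1296 (Konheim–Weiss)
Check (4,4,4,5,3) → sorted (3,4,4,4,5): b_1=3>1, not a PF.
Total 3125; non-PF = 3125−1296 = 1829

1829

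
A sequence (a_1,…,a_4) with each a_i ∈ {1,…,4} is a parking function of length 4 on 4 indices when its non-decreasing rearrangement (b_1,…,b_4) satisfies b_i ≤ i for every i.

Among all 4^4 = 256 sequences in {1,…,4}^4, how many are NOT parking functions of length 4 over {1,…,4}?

131

Count = (4+1−4)·(4+1)^{4−1} = 1 · 125 = 125 (Konheim–Weiss)
E.g. (3,4,4,3) → sorted (3,3,4,4): b_1=3>1, not a PF.
So 256 − 125 = 131 fail.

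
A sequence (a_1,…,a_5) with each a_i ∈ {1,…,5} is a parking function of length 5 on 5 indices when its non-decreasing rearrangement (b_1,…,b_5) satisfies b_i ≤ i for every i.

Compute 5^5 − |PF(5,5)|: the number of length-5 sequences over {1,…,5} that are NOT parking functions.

|PF| = (5−5+1)·(5+1)^(5−1) = 1×1296 = 1296 (Konheim–Weiss)
Example (2,5,2,5,5) → sorted (2,2,5,5,5): b_1=2>1, not a PF.
So 3125 − 1296 = 1829 fail.

1829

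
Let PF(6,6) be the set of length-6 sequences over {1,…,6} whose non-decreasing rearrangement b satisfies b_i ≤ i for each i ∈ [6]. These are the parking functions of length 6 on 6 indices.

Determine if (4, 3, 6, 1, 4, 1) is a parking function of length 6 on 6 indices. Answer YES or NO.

YES

Sorted: b = (1, 1, 3, 4, 4, 6).
  b_1=1 ≤ 1
  b_2=1 ≤ 2
  b_3=3 ≤ 3
  b_4=4 ≤ 4
  b_5=4 ≤ 5
  b_6=6 ≤ 6
All bounds hold ⇒ YES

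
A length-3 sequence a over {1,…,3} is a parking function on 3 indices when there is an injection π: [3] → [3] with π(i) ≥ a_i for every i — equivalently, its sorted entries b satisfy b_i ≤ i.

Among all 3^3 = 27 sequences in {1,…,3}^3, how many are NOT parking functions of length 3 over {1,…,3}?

11

|PF(3,3)| = (3+1−3)·(3+1)^{3−1} = 1 · 16 = 16
Check (2,3,3) → sorted (2,3,3): b_1=2>1, not a PF.
So 27 − 16 = 11 fail.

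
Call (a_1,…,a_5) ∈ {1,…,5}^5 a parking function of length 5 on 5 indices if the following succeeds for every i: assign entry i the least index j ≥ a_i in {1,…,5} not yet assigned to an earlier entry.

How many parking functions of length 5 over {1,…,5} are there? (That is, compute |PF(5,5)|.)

|PF| = (5−5+1)·(5+1)^(5−1) = 1·1296 = 1296 (Pollak)
One tuple (3,2,1,2,4) → sorted (1,2,2,3,4): b_i ≤ i ∀i, a PF.

1296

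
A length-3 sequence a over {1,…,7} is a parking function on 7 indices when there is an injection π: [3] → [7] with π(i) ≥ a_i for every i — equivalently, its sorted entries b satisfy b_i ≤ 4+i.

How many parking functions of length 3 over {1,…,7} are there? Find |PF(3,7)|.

320

#PF = (7+1−3)·(7+1)^{3−1} = 5 · 64 = 320 (Konheim–Weiss)
E.g. (3,3,6) → sorted (3,3,6): b_i ≤ 4+i ∀i, a PF.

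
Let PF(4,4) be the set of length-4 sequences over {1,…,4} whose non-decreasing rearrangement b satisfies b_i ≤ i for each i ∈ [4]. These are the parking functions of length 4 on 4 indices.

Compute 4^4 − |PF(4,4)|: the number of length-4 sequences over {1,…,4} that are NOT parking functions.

|PF| = (4−4+1)·(4+1)^(4−1) = 1×125 = 125 (Konheim–Weiss)
E.g. (2,4,3,3) → sorted (2,3,3,4): b_1=2>1, not a PF.
Total 256; non-PF = 256−125 = 131

131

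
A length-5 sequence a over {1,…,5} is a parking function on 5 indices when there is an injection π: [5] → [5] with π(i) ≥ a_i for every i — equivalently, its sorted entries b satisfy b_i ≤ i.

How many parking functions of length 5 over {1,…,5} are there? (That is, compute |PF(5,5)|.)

|PF(5,5)| = (6−5)·6^(5−1) = 1×1296 = 1296 (Pollak)
Example (4,2,1,4,1) → sorted (1,1,2,4,4): b_i ≤ i ∀i, a PF.

1296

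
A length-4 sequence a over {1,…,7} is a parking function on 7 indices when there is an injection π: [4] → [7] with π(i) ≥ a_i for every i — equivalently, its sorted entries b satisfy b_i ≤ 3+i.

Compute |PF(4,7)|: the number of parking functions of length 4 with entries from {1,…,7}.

2048

Count = (7+1−4)·(7+1)^{4−1} = 4 · 512 = 2048 (Konheim–Weiss)
E.g. (7,3,3,3) → sorted (3,3,3,7): b_i ≤ 3+i ∀i, a PF.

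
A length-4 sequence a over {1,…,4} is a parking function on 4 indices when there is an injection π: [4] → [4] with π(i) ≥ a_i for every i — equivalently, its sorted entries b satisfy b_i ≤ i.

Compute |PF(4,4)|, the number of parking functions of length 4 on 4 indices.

125

|PF| = (4−4+1)·(4+1)^(4−1) = 1×125 = 125 (Pollak)
Example (2,1,3,1) → sorted (1,1,2,3): b_i ≤ i ∀i, a PF.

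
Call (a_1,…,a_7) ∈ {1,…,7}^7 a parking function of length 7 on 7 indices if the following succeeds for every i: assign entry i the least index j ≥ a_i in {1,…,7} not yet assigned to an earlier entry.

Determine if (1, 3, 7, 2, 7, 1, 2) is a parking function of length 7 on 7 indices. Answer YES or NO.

Order a: b = (1, 1, 2, 2, 3, 7, 7).
  b_1=1 ≤ 1
  b_2=1 ≤ 2
  b_3=2 ≤ 3
  b_4=2 ≤ 4
  b_5=3 ≤ 5
  b_6=7 > 6
  fails at i=6 ⇒ NO

NO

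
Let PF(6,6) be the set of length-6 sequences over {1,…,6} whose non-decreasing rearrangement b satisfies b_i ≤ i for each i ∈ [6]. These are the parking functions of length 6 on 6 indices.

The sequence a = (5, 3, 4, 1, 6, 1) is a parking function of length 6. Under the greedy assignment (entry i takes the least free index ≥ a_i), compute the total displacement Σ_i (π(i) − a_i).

Σπ(i) = 1+…+6 = 21; Σa = 5+3+4+1+6+1 = 20; disp = 21−20 = 1.

1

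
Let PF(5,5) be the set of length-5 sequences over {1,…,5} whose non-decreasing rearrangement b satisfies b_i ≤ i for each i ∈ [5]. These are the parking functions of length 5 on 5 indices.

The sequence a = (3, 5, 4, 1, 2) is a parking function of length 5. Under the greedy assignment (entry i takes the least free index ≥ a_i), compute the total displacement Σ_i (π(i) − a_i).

0

Σπ(i) = 1+…+5 = 15; Σa = 3+5+4+1+2 = 15; disp = 15−15 = 0.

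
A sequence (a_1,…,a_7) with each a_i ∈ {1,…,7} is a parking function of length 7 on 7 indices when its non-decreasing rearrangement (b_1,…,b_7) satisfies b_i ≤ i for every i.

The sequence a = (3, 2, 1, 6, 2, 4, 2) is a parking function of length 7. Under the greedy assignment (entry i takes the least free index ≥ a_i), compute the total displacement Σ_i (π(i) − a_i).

Σπ = 28 ({1..7} each once); Σa = 3+2+1+6+2+4+2 = 20; disp = 28−20 = 8.

8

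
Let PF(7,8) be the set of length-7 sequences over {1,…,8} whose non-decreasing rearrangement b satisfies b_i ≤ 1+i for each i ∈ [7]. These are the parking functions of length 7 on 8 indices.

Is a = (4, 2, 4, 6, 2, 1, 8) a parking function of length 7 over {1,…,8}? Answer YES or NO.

Rearranged: b = (1, 2, 2, 4, 4, 6, 8).
  b_1=1 ≤ 2
  b_2=2 ≤ 3
  b_3=2 ≤ 4
  b_4=4 ≤ 5
  b_5=4 ≤ 6
  b_6=6 ≤ 7
  b_7=8 ≤ 8
All bounds hold ⇒ YES

YES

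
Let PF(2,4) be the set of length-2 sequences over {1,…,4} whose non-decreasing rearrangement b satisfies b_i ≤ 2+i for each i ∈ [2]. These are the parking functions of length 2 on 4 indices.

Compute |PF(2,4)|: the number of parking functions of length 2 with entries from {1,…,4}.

15

|PF| = (4−2+1)·(4+1)^(2−1) = 3×5 = 15 (Pollak)
Check (1,4) → sorted (1,4): b_i ≤ 2+i ∀i, a PF.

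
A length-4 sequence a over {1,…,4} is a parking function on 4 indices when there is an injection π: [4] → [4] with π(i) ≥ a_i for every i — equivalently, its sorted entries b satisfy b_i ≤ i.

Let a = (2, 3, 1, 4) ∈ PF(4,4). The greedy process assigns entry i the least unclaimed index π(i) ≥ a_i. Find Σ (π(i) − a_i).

0

Σπ = 4·5/2 = 10 (π permutes [4]); Σa = 2+3+1+4 = 10; disp = 10−10 = 0.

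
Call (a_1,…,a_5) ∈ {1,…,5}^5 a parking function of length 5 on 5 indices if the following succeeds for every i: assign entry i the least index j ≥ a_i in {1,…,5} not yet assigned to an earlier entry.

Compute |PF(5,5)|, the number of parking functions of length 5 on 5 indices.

|PF(5,5)| = (5+1−5)·(5+1)^{5−1} = 1 · 1296 = 1296 (Pollak)
Check (1,3,3,1,2) → sorted (1,1,2,3,3): b_i ≤ i ∀i, a PF.

1296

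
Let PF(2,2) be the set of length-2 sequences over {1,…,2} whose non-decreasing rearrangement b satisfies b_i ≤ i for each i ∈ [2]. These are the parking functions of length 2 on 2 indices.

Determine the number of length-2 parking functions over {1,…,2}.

#PF = (2+1−2)·(2+1)^{2−1} = 1×3 = 3 [KW]
E.g. (2,1) → sorted (1,2): b_i ≤ i ∀i, a PF.

3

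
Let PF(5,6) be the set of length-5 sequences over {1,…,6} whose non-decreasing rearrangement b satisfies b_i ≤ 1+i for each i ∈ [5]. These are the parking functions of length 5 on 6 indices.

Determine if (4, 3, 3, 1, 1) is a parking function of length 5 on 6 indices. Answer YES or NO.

YES

Order a: b = (1, 1, 3, 3, 4).
  b_1=1 ≤ 2
  b_2=1 ≤ 3
  b_3=3 ≤ 4
  b_4=3 ≤ 5
  b_5=4 ≤ 6
All bounds hold ⇒ YES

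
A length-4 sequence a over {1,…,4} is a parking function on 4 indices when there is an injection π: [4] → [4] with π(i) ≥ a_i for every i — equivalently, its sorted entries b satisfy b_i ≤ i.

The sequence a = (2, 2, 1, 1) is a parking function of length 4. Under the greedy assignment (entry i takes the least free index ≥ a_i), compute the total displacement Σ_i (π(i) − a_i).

4

Σπ(i) = 1+…+4 = 10; Σa = 2+2+1+1 = 6; disp = 10−6 = 4.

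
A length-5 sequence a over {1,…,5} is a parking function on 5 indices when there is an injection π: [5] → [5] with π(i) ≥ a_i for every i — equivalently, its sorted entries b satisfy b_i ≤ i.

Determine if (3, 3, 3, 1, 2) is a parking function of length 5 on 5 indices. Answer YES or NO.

YES

Sorted: b = (1, 2, 3, 3, 3).
  b_1=1 ≤ 1
  b_2=2 ≤ 2
  b_3=3 ≤ 3
  b_4=3 ≤ 4
  b_5=3 ≤ 5
All bounds hold ⇒ YES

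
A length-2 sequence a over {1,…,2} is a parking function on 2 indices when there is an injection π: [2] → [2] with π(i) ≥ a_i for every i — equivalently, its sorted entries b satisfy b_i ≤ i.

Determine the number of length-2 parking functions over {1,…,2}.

3

#PF = 1·3^1 = 1×3 = 3 [KW]
Check (2,1) → sorted (1,2): b_i ≤ i ∀i, a PF.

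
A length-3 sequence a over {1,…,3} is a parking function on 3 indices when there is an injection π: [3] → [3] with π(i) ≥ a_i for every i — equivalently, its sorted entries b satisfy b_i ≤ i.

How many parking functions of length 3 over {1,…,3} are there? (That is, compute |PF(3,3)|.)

|PF(3,3)| = (3−3+1)·(3+1)^(3−1) = 1·16 = 16 (Konheim–Weiss)
Check (1,2,3) → sorted (1,2,3): b_i ≤ i ∀i, a PF.

16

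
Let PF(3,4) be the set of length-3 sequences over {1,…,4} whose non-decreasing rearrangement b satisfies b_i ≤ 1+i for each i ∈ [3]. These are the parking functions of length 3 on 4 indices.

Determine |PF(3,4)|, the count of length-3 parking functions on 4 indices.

50

|PF| = (4+1−3)·(4+1)^{3−1} = 2 · 25 = 50 [KW]
E.g. (1,1,2) → sorted (1,1,2): b_i ≤ 1+i ∀i, a PF.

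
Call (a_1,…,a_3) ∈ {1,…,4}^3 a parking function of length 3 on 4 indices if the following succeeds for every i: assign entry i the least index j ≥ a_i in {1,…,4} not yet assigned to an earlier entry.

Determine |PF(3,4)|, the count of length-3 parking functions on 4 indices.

50

#PF = (4−3+1)·(4+1)^(3−1) = 2×25 = 50 [KW]
One tuple (4,1,1) → sorted (1,1,4): b_i ≤ 1+i ∀i, a PF.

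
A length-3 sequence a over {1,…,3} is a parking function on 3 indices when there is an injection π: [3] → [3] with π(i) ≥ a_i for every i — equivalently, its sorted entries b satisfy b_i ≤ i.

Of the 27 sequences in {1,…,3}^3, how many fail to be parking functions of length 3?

Count = (3+1−3)·(3+1)^{3−1} = 1·16 = 16
Example (3,2,3) → sorted (2,3,3): b_1=2>1, not a PF.
Total 27; non-PF = 27−16 = 11

11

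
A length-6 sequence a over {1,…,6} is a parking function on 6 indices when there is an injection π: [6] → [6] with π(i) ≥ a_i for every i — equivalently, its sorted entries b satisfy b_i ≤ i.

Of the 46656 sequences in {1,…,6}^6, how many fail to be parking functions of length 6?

|PF(6,6)| = (6−6+1)·(6+1)^(6−1) = 1×16807 = 16807 (Konheim–Weiss)
Check (3,6,4,3,3,2) → sorted (2,3,3,3,4,6): b_1=2>1, not a PF.
Total 46656; non-PF = 46656−16807 = 29849

29849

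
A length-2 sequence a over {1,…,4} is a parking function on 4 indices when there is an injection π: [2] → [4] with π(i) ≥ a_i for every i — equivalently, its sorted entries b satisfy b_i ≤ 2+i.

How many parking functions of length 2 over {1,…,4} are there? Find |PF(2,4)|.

|PF(2,4)| = 3·5^1 = 3×5 = 15 (Konheim–Weiss)
Example (3,1) → sorted (1,3): b_i ≤ 2+i ∀i, a PF.

15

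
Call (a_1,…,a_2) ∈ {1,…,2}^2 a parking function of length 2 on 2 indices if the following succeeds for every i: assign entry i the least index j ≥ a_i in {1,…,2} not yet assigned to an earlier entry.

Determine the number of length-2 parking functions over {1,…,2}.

3

|PF(2,2)| = (3−2)·3^(2−1) = 1·3 = 3 (Konheim–Weiss)
One tuple (1,1) → sorted (1,1): b_i ≤ i ∀i, a PF.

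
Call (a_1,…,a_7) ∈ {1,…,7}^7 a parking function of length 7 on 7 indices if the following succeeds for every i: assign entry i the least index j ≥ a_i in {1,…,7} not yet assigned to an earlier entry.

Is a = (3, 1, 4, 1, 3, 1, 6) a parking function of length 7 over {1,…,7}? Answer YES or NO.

YES

Sorted: b = (1, 1, 1, 3, 3, 4, 6).
  b_1=1 ≤ 1
  b_2=1 ≤ 2
  b_3=1 ≤ 3
  b_4=3 ≤ 4
  b_5=3 ≤ 5
  b_6=4 ≤ 6
  b_7=6 ≤ 7
All bounds hold ⇒ YES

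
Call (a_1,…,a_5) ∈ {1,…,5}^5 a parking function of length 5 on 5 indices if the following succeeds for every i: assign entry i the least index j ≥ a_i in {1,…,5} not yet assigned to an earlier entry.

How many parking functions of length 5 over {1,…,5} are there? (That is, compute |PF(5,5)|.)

#PF = (5+1−5)·(5+1)^{5−1} = 1·1296 = 1296
Example (4,3,1,5,2) → sorted (1,2,3,4,5): b_i ≤ i ∀i, a PF.

1296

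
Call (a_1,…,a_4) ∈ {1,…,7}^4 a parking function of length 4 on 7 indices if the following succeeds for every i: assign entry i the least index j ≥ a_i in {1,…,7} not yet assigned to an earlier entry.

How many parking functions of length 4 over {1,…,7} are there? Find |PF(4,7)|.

|PF(4,7)| = (8−4)·8^(4−1) = 4×512 = 2048
E.g. (2,5,2,3) → sorted (2,2,3,5): b_i ≤ 3+i ∀i, a PF.

2048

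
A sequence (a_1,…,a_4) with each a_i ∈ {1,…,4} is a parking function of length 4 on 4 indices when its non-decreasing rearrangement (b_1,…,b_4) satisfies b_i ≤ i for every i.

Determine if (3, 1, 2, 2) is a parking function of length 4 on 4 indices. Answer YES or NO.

YES

Sorted: b = (1, 2, 2, 3).
  b_1=1 ≤ 1
  b_2=2 ≤ 2
  b_3=2 ≤ 3
  b_4=3 ≤ 4
All bounds hold ⇒ YES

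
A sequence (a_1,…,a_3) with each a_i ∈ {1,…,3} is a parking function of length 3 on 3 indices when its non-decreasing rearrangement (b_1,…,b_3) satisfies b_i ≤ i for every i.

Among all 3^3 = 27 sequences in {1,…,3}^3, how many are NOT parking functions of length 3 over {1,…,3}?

11

#PF = 1·4^2 = 1·16 = 16 (Konheim–Weiss)
One tuple (3,2,3) → sorted (2,3,3): b_1=2>1, not a PF.
3^3 − 16 = 27 − 16 = 11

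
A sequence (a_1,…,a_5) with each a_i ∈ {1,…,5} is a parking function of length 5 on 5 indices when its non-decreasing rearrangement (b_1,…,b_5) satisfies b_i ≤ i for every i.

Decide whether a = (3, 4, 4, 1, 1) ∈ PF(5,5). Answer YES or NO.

Rearranged: b = (1, 1, 3, 4, 4).
  b_1=1 ≤ 1
  b_2=1 ≤ 2
  b_3=3 ≤ 3
  b_4=4 ≤ 4
  b_5=4 ≤ 5
All bounds hold ⇒ YES

YES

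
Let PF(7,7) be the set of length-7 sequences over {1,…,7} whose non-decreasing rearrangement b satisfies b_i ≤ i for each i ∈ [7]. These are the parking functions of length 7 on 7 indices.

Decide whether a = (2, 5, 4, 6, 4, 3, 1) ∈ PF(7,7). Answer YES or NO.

YES

Sorted: b = (1, 2, 3, 4, 4, 5, 6).
  b_1=1 ≤ 1
  b_2=2 ≤ 2
  b_3=3 ≤ 3
  b_4=4 ≤ 4
  b_5=4 ≤ 5
  b_6=5 ≤ 6
  b_7=6 ≤ 7
All bounds hold ⇒ YES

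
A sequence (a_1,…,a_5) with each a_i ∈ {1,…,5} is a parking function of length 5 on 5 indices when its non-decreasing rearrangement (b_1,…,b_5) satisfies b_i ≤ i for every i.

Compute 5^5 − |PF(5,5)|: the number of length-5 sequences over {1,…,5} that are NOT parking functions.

1829

|PF(5,5)| = 1·6^4 = 1 · 1296 = 1296 [KW]
One tuple (3,1,4,5,5) → sorted (1,3,4,5,5): b_2=3>2, not a PF.
So 3125 − 1296 = 1829 fail.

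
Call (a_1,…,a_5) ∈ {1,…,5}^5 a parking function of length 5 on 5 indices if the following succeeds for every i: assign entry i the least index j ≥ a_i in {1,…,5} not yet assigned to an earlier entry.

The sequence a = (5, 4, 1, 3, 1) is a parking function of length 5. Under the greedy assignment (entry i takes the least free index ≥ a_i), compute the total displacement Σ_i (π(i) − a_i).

1

Σπ = 5·6/2 = 15 (π permutes [5]); Σa = 5+4+1+3+1 = 14; disp = 15−14 = 1.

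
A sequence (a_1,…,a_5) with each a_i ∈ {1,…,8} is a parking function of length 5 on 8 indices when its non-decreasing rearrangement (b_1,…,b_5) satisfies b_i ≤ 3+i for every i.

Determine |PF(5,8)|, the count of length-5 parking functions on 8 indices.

|PF(5,8)| = 4·9^4 = 4·6561 = 26244
E.g. (1,7,3,1,6) → sorted (1,1,3,6,7): b_i ≤ 3+i ∀i, a PF.

26244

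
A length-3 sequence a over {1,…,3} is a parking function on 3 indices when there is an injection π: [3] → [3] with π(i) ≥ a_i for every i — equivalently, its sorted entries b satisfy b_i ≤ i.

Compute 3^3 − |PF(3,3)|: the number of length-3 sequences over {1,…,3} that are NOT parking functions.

11

Count = (3−3+1)·(3+1)^(3−1) = 1·16 = 16 [KW]
Check (2,3,3) → sorted (2,3,3): b_1=2>1, not a PF.
3^3 − 16 = 27 − 16 = 11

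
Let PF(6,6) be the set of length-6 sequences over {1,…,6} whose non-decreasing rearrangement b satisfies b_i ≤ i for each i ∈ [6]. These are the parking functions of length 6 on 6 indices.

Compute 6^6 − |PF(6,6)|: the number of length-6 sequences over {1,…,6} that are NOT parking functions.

|PF(6,6)| = (6+1−6)·(6+1)^{6−1} = 1×16807 = 16807 (Konheim–Weiss)
Example (3,5,5,5,3,5) → sorted (3,3,5,5,5,5): b_1=3>1, not a PF.
Total 46656; non-PF = 46656−16807 = 29849

29849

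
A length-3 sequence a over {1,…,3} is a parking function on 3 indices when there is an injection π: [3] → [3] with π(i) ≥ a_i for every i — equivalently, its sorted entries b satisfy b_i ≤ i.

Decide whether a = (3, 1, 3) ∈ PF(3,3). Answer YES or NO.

Order a: b = (1, 3, 3).
  b_1=1 ≤ 1
  b_2=3 > 2
  fails at i=2 ⇒ NO

NO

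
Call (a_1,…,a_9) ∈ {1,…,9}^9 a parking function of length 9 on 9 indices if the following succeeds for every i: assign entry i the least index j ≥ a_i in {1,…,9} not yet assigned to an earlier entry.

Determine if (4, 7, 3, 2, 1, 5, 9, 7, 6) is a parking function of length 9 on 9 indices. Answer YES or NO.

YES

Order a: b = (1, 2, 3, 4, 5, 6, 7, 7, 9).
  b_1=1 ≤ 1
  b_2=2 ≤ 2
  b_3=3 ≤ 3
  b_4=4 ≤ 4
  b_5=5 ≤ 5
  b_6=6 ≤ 6
  b_7=7 ≤ 7
  b_8=7 ≤ 8
  b_9=9 ≤ 9
All bounds hold ⇒ YES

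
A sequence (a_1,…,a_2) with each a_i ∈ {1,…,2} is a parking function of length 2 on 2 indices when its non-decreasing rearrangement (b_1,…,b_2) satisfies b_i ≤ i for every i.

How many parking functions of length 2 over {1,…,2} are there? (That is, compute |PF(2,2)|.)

#PF = (2+1−2)·(2+1)^{2−1} = 1×3 = 3 (Pollak)
One tuple (2,1) → sorted (1,2): b_i ≤ i ∀i, a PF.

3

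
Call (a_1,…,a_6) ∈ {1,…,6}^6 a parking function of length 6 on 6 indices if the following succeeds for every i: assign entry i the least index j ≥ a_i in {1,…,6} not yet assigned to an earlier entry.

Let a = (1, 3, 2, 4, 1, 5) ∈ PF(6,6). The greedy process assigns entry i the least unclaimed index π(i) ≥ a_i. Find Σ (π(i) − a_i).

Σπ = 6·7/2 = 21 (π permutes [6]); Σa = 1+3+2+4+1+5 = 16; disp = 21−16 = 5.

5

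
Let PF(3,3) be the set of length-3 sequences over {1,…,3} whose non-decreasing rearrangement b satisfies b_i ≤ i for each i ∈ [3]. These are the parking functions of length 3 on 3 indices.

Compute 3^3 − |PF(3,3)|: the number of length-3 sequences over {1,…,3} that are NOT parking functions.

|PF| = (3−3+1)·(3+1)^(3−1) = 1·16 = 16 (Konheim–Weiss)
Check (3,3,3) → sorted (3,3,3): b_1=3>1, not a PF.
3^3 − 16 = 27 − 16 = 11

11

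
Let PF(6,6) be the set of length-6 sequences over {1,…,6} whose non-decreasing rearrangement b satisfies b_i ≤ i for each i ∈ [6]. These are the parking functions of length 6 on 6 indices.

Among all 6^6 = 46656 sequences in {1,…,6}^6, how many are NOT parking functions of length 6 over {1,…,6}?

|PF(6,6)| = 1·7^5 = 1×16807 = 16807 (Pollak)
Check (4,4,5,4,3,5) → sorted (3,4,4,4,5,5): b_1=3>1, not a PF.
Total 46656; non-PF = 46656−16807 = 29849

29849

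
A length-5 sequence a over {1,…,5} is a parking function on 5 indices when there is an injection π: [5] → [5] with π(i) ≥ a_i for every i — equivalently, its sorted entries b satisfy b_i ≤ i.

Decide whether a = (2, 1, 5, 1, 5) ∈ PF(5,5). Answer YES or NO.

Rearranged: b = (1, 1, 2, 5, 5).
  b_1=1 ≤ 1
  b_2=1 ≤ 2
  b_3=2 ≤ 3
  b_4=5 > 4
  fails at i=4 ⇒ NO

NO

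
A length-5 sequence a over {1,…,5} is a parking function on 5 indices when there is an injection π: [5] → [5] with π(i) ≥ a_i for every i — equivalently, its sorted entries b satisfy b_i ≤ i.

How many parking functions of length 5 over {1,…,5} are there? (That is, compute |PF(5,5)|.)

#PF = (5+1−5)·(5+1)^{5−1} = 1 · 1296 = 1296
E.g. (1,4,1,1,1) → sorted (1,1,1,1,4): b_i ≤ i ∀i, a PF.

1296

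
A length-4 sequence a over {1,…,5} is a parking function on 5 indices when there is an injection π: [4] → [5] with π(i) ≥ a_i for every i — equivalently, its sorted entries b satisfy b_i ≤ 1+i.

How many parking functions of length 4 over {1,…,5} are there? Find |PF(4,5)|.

432

|PF| = (6−4)·6^(4−1) = 2 · 216 = 432 (Konheim–Weiss)
Example (1,1,2,1) → sorted (1,1,1,2): b_i ≤ 1+i ∀i, a PF.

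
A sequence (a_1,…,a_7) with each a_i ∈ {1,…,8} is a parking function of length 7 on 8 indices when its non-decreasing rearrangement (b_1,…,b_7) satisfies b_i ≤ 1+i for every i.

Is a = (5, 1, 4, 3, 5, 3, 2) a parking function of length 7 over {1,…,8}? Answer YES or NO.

YES

Sorted: b = (1, 2, 3, 3, 4, 5, 5).
  b_1=1 ≤ 2
  b_2=2 ≤ 3
  b_3=3 ≤ 4
  b_4=3 ≤ 5
  b_5=4 ≤ 6
  b_6=5 ≤ 7
  b_7=5 ≤ 8
All bounds hold ⇒ YES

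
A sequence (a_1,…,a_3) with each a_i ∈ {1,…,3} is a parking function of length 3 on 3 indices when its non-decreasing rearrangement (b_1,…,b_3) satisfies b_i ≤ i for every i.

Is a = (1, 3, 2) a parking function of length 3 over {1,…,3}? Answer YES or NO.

Rearranged: b = (1, 2, 3).
  b_1=1 ≤ 1
  b_2=2 ≤ 2
  b_3=3 ≤ 3
All bounds hold ⇒ YES

YES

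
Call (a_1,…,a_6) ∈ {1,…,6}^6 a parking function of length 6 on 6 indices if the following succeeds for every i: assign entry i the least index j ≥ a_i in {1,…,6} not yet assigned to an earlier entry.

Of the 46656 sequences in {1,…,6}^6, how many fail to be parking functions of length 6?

29849

|PF| = (6+1−6)·(6+1)^{6−1} = 1×16807 = 16807 [KW]
Example (4,5,4,1,5,4) → sorted (1,4,4,4,5,5): b_2=4>2, not a PF.
Total 46656; non-PF = 46656−16807 = 29849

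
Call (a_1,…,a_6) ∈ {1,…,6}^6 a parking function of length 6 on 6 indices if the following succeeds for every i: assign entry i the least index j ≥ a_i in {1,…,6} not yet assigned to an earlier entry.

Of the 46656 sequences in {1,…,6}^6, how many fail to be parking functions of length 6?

|PF| = (7−6)·7^(6−1) = 1×16807 = 16807
Example (4,6,4,2,3,5) → sorted (2,3,4,4,5,6): b_1=2>1, not a PF.
Total 46656; non-PF = 46656−16807 = 29849

29849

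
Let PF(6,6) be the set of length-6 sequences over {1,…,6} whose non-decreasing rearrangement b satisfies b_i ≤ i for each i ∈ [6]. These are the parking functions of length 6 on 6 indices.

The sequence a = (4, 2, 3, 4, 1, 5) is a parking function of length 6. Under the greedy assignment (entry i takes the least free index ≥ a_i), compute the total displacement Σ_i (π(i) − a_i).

Σπ = 21 ({1..6} each once); Σa = 4+2+3+4+1+5 = 19; disp = 21−19 = 2.

2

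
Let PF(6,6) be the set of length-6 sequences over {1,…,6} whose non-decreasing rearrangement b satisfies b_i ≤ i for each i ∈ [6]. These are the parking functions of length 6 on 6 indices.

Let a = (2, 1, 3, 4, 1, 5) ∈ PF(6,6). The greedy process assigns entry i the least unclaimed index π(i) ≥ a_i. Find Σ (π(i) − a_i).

Σπ(i) = 1+…+6 = 21; Σa = 2+1+3+4+1+5 = 16; disp = 21−16 = 5.

5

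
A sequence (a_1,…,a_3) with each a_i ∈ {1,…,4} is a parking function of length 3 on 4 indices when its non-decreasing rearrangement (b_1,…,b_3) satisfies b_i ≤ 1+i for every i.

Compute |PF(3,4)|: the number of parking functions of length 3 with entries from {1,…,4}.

#PF = 2·5^2 = 2×25 = 50 [KW]
Example (1,1,3) → sorted (1,1,3): b_i ≤ 1+i ∀i, a PF.

50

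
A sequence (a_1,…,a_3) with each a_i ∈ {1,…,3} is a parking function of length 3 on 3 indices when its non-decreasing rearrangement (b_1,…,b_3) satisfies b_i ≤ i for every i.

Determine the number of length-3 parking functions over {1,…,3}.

16

|PF(3,3)| = (3−3+1)·(3+1)^(3−1) = 1×16 = 16 (Konheim–Weiss)
Example (2,1,3) → sorted (1,2,3): b_i ≤ i ∀i, a PF.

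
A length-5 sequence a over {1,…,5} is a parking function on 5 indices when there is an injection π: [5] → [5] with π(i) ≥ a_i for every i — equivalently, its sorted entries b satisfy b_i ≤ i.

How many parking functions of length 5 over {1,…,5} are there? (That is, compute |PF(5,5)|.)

Count = (5+1−5)·(5+1)^{5−1} = 1·1296 = 1296 (Pollak)
E.g. (1,1,2,1,5) → sorted (1,1,1,2,5): b_i ≤ i ∀i, a PF.

1296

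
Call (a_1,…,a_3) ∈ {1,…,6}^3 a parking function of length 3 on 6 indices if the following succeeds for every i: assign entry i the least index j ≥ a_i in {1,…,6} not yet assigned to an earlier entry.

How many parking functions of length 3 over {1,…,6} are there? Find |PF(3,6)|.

196

|PF(3,6)| = (6−3+1)·(6+1)^(3−1) = 4×49 = 196 (Pollak)
Check (1,6,1) → sorted (1,1,6): b_i ≤ 3+i ∀i, a PF.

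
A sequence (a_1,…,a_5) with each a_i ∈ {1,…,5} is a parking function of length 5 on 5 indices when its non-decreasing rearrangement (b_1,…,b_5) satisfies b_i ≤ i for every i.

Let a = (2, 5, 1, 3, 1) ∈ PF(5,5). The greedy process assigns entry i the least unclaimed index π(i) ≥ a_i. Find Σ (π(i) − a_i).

3

Σπ = 15 ({1..5} each once); Σa = 2+5+1+3+1 = 12; disp = 15−12 = 3.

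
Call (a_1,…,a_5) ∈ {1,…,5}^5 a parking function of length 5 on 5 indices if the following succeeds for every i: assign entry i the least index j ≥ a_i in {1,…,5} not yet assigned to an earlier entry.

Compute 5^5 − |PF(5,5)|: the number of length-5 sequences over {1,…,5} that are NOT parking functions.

|PF(5,5)| = (5−5+1)·(5+1)^(5−1) = 1×1296 = 1296 [KW]
Check (4,5,5,4,4) → sorted (4,4,4,5,5): b_1=4>1, not a PF.
So 3125 − 1296 = 1829 fail.

1829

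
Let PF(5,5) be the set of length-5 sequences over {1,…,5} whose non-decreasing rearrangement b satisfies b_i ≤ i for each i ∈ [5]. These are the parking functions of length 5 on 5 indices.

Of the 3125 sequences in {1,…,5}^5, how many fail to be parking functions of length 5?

Count = (5+1−5)·(5+1)^{5−1} = 1·1296 = 1296 [KW]
Check (3,1,5,4,4) → sorted (1,3,4,4,5): b_2=3>2, not a PF.
Total 3125; non-PF = 3125−1296 = 1829

1829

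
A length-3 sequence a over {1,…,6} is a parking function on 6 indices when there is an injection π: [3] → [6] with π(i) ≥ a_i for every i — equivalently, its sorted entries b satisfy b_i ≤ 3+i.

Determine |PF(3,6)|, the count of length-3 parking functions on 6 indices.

196

#PF = (7−3)·7^(3−1) = 4·49 = 196 (Konheim–Weiss)
One tuple (4,5,4) → sorted (4,4,5): b_i ≤ 3+i ∀i, a PF.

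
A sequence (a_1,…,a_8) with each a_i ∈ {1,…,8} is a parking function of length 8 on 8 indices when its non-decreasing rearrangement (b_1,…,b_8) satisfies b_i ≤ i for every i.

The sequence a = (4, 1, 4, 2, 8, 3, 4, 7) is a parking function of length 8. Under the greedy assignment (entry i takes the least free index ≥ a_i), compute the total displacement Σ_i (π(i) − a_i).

3

Σπ(i) = 1+…+8 = 36; Σa = 4+1+4+2+8+3+4+7 = 33; disp = 36−33 = 3.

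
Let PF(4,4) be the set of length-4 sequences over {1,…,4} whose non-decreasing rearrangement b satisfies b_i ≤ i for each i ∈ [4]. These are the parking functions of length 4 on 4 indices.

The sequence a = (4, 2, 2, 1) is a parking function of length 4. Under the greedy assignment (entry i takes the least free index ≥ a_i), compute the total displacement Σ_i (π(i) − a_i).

1

Σπ(i) = 1+…+4 = 10; Σa = 4+2+2+1 = 9; disp = 10−9 = 1.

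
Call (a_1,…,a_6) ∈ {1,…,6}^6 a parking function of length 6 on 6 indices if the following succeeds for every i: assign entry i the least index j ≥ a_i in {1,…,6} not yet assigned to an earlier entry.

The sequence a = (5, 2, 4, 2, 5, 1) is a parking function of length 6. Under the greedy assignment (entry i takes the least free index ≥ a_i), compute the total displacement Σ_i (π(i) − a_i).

Σπ = 6·7/2 = 21 (π permutes [6]); Σa = 5+2+4+2+5+1 = 19; disp = 21−19 = 2.

2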